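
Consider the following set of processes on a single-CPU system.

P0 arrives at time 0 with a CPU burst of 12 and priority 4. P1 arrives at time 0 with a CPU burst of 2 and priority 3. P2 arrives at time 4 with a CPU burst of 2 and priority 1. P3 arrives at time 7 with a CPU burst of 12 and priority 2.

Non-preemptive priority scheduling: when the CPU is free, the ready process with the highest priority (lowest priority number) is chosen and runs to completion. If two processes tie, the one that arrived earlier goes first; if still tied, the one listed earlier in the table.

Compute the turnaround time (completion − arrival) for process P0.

14

Schedule: | P1 0-2 | P0 2-14 | P2 14-16 | P3 16-28 |
Completion: P0=14  P1=2  P2=16  P3=28
Turnaround (C−A): P0=14  P1=2  P2=12  P3=21
Turnaround(P0) = completion − arrival = 14 − 0 = 14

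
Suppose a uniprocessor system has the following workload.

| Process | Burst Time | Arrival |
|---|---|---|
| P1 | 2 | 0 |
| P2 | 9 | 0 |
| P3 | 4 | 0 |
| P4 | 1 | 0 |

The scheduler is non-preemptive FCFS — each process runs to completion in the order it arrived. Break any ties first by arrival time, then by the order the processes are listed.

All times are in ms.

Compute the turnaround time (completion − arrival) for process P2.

Timeline: | P1 0-2 | P2 2-11 | P3 11-15 | P4 15-16 |
Completion: P1=2  P2=11  P3=15  P4=16
Turnaround(P2) = completion − arrival = 11 − 0 = 11

11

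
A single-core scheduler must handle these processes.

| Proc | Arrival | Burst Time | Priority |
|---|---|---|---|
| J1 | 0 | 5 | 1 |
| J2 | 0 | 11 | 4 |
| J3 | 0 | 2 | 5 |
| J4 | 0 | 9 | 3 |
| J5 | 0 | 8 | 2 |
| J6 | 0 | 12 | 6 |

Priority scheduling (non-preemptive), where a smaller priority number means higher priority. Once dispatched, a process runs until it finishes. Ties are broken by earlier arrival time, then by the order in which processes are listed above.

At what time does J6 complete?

47

Gantt: | J1 0-5 | J5 5-13 | J4 13-22 | J2 22-33 | J3 33-35 | J6 35-47 |
Completion: J1=5  J2=33  J3=35  J4=22  J5=13  J6=47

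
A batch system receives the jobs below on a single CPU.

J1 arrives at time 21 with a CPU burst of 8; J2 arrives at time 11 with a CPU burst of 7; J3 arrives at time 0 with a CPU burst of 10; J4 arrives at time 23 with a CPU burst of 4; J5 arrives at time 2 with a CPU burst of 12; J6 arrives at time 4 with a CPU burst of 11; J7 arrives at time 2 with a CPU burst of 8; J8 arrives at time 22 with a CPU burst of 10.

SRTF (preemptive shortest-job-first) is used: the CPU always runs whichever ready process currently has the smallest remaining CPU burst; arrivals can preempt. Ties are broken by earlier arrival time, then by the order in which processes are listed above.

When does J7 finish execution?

18

Schedule: | J3 0-10 | J7 10-18 | J2 18-25 | J4 25-29 | J1 29-37 | J8 37-47 | J6 47-58 | J5 58-70 |
Completion: J1=37  J2=25  J3=10  J4=29  J5=70  J6=58  J7=18  J8=47
Turnaround (C−A): J1=16  J2=14  J3=10  J4=6  J5=68  J6=54  J7=16  J8=25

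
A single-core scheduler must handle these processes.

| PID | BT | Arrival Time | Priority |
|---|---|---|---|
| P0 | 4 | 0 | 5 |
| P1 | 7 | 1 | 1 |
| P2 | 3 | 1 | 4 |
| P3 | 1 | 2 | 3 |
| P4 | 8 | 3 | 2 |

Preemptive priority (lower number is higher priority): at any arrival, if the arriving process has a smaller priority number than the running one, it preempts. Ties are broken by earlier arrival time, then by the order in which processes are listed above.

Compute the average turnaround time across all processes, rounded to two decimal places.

15.40

Schedule: | P0 0-1 | P1 1-8 | P4 8-16 | P3 16-17 | P2 17-20 | P0 20-23 |
Completion: P0=23  P1=8  P2=20  P3=17  P4=16
Turnaround times: P0=23, P1=7, P2=19, P3=15, P4=13
Average turnaround = (23+7+19+15+13) / 5 = 77/5 = 15.40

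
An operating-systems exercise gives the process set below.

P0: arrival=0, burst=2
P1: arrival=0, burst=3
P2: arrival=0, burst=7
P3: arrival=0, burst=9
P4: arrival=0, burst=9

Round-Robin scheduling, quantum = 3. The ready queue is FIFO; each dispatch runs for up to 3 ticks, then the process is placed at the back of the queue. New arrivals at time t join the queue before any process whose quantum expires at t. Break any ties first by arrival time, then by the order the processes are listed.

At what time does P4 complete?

30

Schedule: | P0 0-2 | P1 2-5 | P2 5-8 | P3 8-11 | P4 11-14 | P2 14-17 | P3 17-20 | P4 20-23 | P2 23-24 | P3 24-27 | P4 27-30 |
Completion: P0=2  P1=5  P2=24  P3=27  P4=30
Turnaround (C−A): P0=2  P1=5  P2=24  P3=27  P4=30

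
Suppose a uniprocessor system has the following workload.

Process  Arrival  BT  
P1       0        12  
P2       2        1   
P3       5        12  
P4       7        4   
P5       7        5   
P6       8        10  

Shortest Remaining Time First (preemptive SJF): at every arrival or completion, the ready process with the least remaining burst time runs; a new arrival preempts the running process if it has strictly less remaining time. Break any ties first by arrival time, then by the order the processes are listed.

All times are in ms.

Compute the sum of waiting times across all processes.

Schedule: | P1 0-2 | P2 2-3 | P1 3-7 | P4 7-11 | P5 11-16 | P1 16-22 | P6 22-32 | P3 32-44 |
Completion: P1=22  P2=3  P3=44  P4=11  P5=16  P6=32
Turnaround (C−A): P1=22  P2=1  P3=39  P4=4  P5=9  P6=24
Waiting = turnaround − burst: P1=10, P2=0, P3=27, P4=0, P5=4, P6=14
Total waiting = 10 + 0 + 27 + 0 + 4 + 14 = 55

55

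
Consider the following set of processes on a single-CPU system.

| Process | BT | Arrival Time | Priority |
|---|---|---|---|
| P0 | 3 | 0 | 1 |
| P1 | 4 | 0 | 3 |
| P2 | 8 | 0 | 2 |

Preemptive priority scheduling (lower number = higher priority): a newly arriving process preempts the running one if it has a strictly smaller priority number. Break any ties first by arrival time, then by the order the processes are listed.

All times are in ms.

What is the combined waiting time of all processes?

Gantt: | P0 0-3 | P2 3-11 | P1 11-15 |
Completion: P0=3  P1=15  P2=11
Turnaround (C−A): P0=3  P1=15  P2=11
Waiting = turnaround − burst: P0=0, P1=11, P2=3
Total waiting = 0 + 11 + 3 = 14

14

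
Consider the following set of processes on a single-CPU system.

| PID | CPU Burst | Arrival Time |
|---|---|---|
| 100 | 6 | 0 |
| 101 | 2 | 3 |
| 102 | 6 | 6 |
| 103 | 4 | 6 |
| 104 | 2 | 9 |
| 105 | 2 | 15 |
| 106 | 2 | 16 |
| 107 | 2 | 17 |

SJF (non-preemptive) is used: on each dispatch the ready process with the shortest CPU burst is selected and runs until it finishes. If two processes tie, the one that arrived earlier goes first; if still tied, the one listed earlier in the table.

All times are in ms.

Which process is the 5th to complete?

Gantt: | 100 0-6 | 101 6-8 | 103 8-12 | 104 12-14 | 102 14-20 | 105 20-22 | 106 22-24 | 107 24-26 |
Completion: 100=6  101=8  102=20  103=12  104=14  105=22  106=24  107=26
Turnaround (C−A): 100=6  101=5  102=14  103=6  104=5  105=7  106=8  107=9
Finish order: 100 → 101 → 103 → 104 → 102 → 105 → 106 → 107

102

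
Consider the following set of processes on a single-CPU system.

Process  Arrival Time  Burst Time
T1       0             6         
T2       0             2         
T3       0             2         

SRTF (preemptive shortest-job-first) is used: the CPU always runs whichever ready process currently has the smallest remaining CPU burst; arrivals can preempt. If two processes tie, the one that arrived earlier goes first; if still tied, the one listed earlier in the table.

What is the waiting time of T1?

Gantt: | T2 0-2 | T3 2-4 | T1 4-10 |
Completion: T1=10  T2=2  T3=4
Turnaround (C−A): T1=10  T2=2  T3=4
Waiting(T1) = turnaround − burst = 10 − 6 = 4

4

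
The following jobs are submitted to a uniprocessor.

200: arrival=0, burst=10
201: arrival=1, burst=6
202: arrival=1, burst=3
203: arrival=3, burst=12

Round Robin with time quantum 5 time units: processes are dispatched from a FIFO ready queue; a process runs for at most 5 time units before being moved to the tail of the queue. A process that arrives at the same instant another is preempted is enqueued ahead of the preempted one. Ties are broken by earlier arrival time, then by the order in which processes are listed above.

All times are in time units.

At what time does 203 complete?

31

Schedule: | 200 0-5 | 201 5-10 | 202 10-13 | 203 13-18 | 200 18-23 | 201 23-24 | 203 24-31 |
Completion: 200=23  201=24  202=13  203=31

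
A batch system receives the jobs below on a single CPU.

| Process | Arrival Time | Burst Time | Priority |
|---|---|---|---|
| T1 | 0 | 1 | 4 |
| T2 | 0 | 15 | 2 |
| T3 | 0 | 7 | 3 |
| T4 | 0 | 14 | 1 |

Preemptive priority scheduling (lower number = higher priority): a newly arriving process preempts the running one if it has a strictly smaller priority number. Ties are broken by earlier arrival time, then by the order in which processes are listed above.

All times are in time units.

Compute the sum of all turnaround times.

116

Timeline: | T4 0-14 | T2 14-29 | T3 29-36 | T1 36-37 |
Completion: T1=37  T2=29  T3=36  T4=14
Turnaround = completion − arrival: T1=37, T2=29, T3=36, T4=14
Total turnaround = 37 + 29 + 36 + 14 = 116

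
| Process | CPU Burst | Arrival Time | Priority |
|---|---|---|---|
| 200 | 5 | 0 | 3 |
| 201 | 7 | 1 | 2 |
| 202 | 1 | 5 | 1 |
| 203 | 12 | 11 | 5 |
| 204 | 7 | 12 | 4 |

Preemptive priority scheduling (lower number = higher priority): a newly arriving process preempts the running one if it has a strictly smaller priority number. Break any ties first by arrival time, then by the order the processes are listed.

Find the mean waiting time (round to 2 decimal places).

3.80

Timeline: | 200 0-1 | 201 1-5 | 202 5-6 | 201 6-9 | 200 9-13 | 204 13-20 | 203 20-32 |
Completion: 200=13  201=9  202=6  203=32  204=20
Turnaround (C−A): 200=13  201=8  202=1  203=21  204=8
Waiting times: 200=8, 201=1, 202=0, 203=9, 204=1
Average waiting = (8+1+0+9+1) / 5 = 19/5 = 3.80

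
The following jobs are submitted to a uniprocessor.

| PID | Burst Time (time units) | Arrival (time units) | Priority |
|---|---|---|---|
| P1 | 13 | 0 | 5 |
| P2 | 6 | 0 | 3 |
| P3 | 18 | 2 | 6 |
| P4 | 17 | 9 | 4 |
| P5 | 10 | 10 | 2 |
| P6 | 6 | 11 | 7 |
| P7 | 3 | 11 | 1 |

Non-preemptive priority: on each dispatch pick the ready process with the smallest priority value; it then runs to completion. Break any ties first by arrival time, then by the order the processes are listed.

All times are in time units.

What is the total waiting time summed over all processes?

152

Gantt: | P2 0-6 | P1 6-19 | P7 19-22 | P5 22-32 | P4 32-49 | P3 49-67 | P6 67-73 |
Completion: P1=19  P2=6  P3=67  P4=49  P5=32  P6=73  P7=22
Waiting = turnaround − burst: P1=6, P2=0, P3=47, P4=23, P5=12, P6=56, P7=8
Total waiting = 6 + 0 + 47 + 23 + 12 + 56 + 8 = 152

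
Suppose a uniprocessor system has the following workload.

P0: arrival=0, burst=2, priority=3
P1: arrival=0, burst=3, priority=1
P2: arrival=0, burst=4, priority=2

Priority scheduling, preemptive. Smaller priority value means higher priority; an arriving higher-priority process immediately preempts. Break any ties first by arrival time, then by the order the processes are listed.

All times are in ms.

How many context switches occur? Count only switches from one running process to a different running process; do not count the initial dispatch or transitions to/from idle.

Timeline: | P1 0-3 | P2 3-7 | P0 7-9 |
Completion: P0=9  P1=3  P2=7

2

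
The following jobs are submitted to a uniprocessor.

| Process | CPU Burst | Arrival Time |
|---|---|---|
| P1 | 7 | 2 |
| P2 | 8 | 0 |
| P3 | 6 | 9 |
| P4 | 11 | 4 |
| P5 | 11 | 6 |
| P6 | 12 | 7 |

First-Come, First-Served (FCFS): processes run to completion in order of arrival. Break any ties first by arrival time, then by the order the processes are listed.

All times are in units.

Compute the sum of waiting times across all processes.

Gantt: | P2 0-8 | P1 8-15 | P4 15-26 | P5 26-37 | P6 37-49 | P3 49-55 |
Completion: P1=15  P2=8  P3=55  P4=26  P5=37  P6=49
Waiting = turnaround − burst: P1=6, P2=0, P3=40, P4=11, P5=20, P6=30
Total waiting = 6 + 0 + 40 + 11 + 20 + 30 = 107

107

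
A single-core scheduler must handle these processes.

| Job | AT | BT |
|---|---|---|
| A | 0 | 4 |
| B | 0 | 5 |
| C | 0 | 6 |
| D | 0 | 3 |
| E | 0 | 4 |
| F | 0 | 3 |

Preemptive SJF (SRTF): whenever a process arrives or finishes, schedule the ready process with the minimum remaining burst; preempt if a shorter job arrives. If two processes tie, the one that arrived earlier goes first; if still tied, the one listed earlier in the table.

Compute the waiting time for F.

Schedule: | D 0-3 | F 3-6 | A 6-10 | E 10-14 | B 14-19 | C 19-25 |
Completion: A=10  B=19  C=25  D=3  E=14  F=6
Waiting(F) = turnaround − burst = 6 − 3 = 3

3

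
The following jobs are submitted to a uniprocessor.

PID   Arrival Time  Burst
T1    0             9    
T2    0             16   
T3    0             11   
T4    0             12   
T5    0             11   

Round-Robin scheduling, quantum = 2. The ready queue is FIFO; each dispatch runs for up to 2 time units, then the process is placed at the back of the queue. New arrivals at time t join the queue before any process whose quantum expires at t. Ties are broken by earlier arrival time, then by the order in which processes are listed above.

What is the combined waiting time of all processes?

Gantt: | T1 0-2 | T2 2-4 | T3 4-6 | T4 6-8 | T5 8-10 | T1 10-12 | T2 12-14 | T3 14-16 | T4 16-18 | T5 18-20 | T1 20-22 | T2 22-24 | T3 24-26 | T4 26-28 | T5 28-30 | T1 30-32 | T2 32-34 | T3 34-36 | T4 36-38 | T5 38-40 | T1 40-41 | T2 41-43 | T3 43-45 | T4 45-47 | T5 47-49 | T2 49-51 | T3 51-52 | T4 52-54 | T5 54-55 | T2 55-59 |
Completion: T1=41  T2=59  T3=52  T4=54  T5=55
Waiting = turnaround − burst: T1=32, T2=43, T3=41, T4=42, T5=44
Total waiting = 32 + 43 + 41 + 42 + 44 = 202

202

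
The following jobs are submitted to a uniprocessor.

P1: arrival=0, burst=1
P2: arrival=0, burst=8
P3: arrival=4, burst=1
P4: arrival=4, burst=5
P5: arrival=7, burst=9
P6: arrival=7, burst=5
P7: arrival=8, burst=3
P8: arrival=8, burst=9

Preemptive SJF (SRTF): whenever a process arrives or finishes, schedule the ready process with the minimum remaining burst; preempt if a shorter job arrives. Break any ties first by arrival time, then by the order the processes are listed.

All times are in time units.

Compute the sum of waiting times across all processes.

64

Gantt: | P1 0-1 | P2 1-4 | P3 4-5 | P2 5-10 | P7 10-13 | P4 13-18 | P6 18-23 | P5 23-32 | P8 32-41 |
Completion: P1=1  P2=10  P3=5  P4=18  P5=32  P6=23  P7=13  P8=41
Turnaround (C−A): P1=1  P2=10  P3=1  P4=14  P5=25  P6=16  P7=5  P8=33
Waiting = turnaround − burst: P1=0, P2=2, P3=0, P4=9, P5=16, P6=11, P7=2, P8=24
Total waiting = 0 + 2 + 0 + 9 + 16 + 11 + 2 + 24 = 64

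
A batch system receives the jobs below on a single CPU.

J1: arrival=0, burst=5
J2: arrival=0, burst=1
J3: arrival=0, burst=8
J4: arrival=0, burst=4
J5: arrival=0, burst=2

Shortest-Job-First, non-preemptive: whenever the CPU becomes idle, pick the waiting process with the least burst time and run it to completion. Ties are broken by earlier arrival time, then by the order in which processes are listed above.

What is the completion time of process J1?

Schedule: | J2 0-1 | J5 1-3 | J4 3-7 | J1 7-12 | J3 12-20 |
Completion: J1=12  J2=1  J3=20  J4=7  J5=3

12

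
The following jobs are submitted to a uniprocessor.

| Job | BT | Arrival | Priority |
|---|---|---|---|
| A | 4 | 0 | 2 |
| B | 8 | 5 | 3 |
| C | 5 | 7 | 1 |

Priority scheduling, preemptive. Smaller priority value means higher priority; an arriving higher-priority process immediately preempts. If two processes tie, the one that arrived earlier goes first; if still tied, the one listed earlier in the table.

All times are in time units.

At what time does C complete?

Timeline: | A 0-4 | idle 4-5 | B 5-7 | C 7-12 | B 12-18 |
Completion: A=4  B=18  C=12
Turnaround (C−A): A=4  B=13  C=5

12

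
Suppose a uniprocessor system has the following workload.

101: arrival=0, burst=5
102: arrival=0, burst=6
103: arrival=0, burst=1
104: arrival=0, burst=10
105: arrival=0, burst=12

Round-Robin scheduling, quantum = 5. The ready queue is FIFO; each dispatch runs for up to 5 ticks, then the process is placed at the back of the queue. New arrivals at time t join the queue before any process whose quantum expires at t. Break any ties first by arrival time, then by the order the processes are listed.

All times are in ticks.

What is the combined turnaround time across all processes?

Timeline: | 101 0-5 | 102 5-10 | 103 10-11 | 104 11-16 | 105 16-21 | 102 21-22 | 104 22-27 | 105 27-34 |
Completion: 101=5  102=22  103=11  104=27  105=34
Turnaround = completion − arrival: 101=5, 102=22, 103=11, 104=27, 105=34
Total turnaround = 5 + 22 + 11 + 27 + 34 = 99

99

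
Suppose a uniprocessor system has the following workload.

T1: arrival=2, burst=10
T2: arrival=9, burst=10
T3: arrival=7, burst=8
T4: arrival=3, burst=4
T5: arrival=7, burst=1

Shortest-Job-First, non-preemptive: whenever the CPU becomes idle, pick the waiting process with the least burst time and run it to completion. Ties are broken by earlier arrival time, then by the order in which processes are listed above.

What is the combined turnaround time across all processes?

74

Schedule: | idle 0-2 | T1 2-12 | T5 12-13 | T4 13-17 | T3 17-25 | T2 25-35 |
Completion: T1=12  T2=35  T3=25  T4=17  T5=13
Turnaround (C−A): T1=10  T2=26  T3=18  T4=14  T5=6
Turnaround = completion − arrival: T1=10, T2=26, T3=18, T4=14, T5=6
Total turnaround = 10 + 26 + 18 + 14 + 6 = 74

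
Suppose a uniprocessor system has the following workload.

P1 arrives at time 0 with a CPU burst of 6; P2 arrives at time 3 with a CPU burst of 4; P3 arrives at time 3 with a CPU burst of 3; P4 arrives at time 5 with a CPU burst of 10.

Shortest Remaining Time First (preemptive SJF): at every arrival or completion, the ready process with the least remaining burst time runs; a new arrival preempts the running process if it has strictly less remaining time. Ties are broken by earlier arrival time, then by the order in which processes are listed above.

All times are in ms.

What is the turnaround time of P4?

Timeline: | P1 0-6 | P3 6-9 | P2 9-13 | P4 13-23 |
Completion: P1=6  P2=13  P3=9  P4=23
Turnaround(P4) = completion − arrival = 23 − 5 = 18

18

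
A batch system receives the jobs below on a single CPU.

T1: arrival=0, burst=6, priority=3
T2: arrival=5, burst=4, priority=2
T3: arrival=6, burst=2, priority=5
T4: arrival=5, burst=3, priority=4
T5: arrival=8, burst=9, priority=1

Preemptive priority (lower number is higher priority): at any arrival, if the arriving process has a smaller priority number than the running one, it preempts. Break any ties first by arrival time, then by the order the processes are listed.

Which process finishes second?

Gantt: | T1 0-5 | T2 5-8 | T5 8-17 | T2 17-18 | T1 18-19 | T4 19-22 | T3 22-24 |
Completion: T1=19  T2=18  T3=24  T4=22  T5=17
Turnaround (C−A): T1=19  T2=13  T3=18  T4=17  T5=9
Finish order: T5 → T2 → T1 → T4 → T3

T2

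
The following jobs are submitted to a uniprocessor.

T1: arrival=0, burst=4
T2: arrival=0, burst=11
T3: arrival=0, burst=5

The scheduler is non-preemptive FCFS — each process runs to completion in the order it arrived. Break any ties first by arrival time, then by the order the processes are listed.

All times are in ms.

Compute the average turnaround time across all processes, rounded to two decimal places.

13.00

Gantt: | T1 0-4 | T2 4-15 | T3 15-20 |
Completion: T1=4  T2=15  T3=20
Turnaround times: T1=4, T2=15, T3=20
Average turnaround = (4+15+20) / 3 = 39/3 = 13.00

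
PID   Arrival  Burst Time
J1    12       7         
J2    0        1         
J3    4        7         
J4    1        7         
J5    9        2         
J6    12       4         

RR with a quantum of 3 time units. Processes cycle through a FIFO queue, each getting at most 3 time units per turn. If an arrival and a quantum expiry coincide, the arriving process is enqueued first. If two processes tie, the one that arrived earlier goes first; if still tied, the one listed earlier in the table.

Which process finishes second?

J5

Gantt: | J2 0-1 | J4 1-4 | J3 4-7 | J4 7-10 | J3 10-13 | J5 13-15 | J4 15-16 | J1 16-19 | J6 19-22 | J3 22-23 | J1 23-26 | J6 26-27 | J1 27-28 |
Completion: J1=28  J2=1  J3=23  J4=16  J5=15  J6=27
Turnaround (C−A): J1=16  J2=1  J3=19  J4=15  J5=6  J6=15
Finish order: J2 → J5 → J4 → J3 → J6 → J1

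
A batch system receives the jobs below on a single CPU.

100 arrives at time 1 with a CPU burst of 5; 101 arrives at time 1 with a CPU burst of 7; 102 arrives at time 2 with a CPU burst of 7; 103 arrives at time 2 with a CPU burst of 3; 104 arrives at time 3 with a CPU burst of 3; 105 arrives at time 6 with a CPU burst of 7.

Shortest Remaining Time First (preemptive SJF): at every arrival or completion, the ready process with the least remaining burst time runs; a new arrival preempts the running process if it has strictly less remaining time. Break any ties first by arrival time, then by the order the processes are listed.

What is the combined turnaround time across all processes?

88

Schedule: | idle 0-1 | 100 1-2 | 103 2-5 | 104 5-8 | 100 8-12 | 101 12-19 | 102 19-26 | 105 26-33 |
Completion: 100=12  101=19  102=26  103=5  104=8  105=33
Turnaround = completion − arrival: 100=11, 101=18, 102=24, 103=3, 104=5, 105=27
Total turnaround = 11 + 18 + 24 + 3 + 5 + 27 = 88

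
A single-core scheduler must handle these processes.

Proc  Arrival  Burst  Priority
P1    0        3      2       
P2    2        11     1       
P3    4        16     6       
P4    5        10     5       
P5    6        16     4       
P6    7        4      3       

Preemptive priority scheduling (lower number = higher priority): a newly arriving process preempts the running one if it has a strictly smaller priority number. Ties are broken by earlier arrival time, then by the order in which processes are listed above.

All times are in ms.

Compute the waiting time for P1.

11

Schedule: | P1 0-2 | P2 2-13 | P1 13-14 | P6 14-18 | P5 18-34 | P4 34-44 | P3 44-60 |
Completion: P1=14  P2=13  P3=60  P4=44  P5=34  P6=18
Turnaround (C−A): P1=14  P2=11  P3=56  P4=39  P5=28  P6=11
Waiting(P1) = turnaround − burst = 14 − 3 = 11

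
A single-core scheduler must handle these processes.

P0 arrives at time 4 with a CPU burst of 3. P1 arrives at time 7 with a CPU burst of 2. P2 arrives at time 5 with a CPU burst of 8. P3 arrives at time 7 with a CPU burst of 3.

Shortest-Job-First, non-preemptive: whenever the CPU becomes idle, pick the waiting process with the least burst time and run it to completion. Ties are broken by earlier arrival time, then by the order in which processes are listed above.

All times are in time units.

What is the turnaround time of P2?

15

Timeline: | idle 0-4 | P0 4-7 | P1 7-9 | P3 9-12 | P2 12-20 |
Completion: P0=7  P1=9  P2=20  P3=12
Turnaround (C−A): P0=3  P1=2  P2=15  P3=5
Turnaround(P2) = completion − arrival = 20 − 5 = 15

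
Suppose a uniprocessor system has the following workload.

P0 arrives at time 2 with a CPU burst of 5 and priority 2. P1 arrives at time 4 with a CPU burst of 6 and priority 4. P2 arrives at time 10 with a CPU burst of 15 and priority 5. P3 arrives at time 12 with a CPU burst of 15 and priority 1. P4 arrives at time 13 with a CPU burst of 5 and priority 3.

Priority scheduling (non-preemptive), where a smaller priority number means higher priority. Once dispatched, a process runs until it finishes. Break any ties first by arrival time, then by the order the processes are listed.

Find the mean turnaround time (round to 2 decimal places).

Schedule: | idle 0-2 | P0 2-7 | P1 7-13 | P3 13-28 | P4 28-33 | P2 33-48 |
Completion: P0=7  P1=13  P2=48  P3=28  P4=33
Turnaround times: P0=5, P1=9, P2=38, P3=16, P4=20
Average turnaround = (5+9+38+16+20) / 5 = 88/5 = 17.60

17.60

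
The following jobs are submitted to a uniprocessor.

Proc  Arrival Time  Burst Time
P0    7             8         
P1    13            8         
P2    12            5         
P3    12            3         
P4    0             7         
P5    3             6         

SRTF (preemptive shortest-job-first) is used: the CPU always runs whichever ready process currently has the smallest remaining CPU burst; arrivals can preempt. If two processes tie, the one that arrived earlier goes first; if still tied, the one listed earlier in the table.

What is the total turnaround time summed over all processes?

76

Timeline: | P4 0-7 | P5 7-13 | P3 13-16 | P2 16-21 | P0 21-29 | P1 29-37 |
Completion: P0=29  P1=37  P2=21  P3=16  P4=7  P5=13
Turnaround (C−A): P0=22  P1=24  P2=9  P3=4  P4=7  P5=10
Turnaround = completion − arrival: P0=22, P1=24, P2=9, P3=4, P4=7, P5=10
Total turnaround = 22 + 24 + 9 + 4 + 7 + 10 = 76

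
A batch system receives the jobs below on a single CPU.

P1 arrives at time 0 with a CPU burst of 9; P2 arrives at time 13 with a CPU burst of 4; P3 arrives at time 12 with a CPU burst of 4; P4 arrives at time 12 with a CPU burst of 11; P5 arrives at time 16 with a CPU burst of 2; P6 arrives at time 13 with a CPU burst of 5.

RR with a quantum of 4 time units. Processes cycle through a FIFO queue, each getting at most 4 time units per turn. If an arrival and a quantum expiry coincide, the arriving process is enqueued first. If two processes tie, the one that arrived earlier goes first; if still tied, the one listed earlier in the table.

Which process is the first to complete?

P1

Timeline: | P1 0-9 | idle 9-12 | P3 12-16 | P4 16-20 | P2 20-24 | P6 24-28 | P5 28-30 | P4 30-34 | P6 34-35 | P4 35-38 |
Completion: P1=9  P2=24  P3=16  P4=38  P5=30  P6=35
Finish order: P1 → P3 → P2 → P5 → P6 → P4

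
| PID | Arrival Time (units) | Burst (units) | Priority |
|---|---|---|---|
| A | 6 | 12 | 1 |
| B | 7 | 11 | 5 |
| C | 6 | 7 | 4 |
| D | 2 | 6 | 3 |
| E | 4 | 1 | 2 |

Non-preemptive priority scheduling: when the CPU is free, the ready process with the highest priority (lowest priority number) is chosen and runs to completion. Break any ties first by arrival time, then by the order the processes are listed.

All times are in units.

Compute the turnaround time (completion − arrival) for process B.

Timeline: | idle 0-2 | D 2-8 | A 8-20 | E 20-21 | C 21-28 | B 28-39 |
Completion: A=20  B=39  C=28  D=8  E=21
Turnaround (C−A): A=14  B=32  C=22  D=6  E=17
Turnaround(B) = completion − arrival = 39 − 7 = 32

32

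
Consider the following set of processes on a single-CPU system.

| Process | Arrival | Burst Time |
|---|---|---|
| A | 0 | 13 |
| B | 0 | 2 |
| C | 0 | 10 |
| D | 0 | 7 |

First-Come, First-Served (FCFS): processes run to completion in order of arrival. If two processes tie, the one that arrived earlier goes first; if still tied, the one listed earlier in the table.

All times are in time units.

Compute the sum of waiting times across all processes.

53

Timeline: | A 0-13 | B 13-15 | C 15-25 | D 25-32 |
Completion: A=13  B=15  C=25  D=32
Turnaround (C−A): A=13  B=15  C=25  D=32
Waiting = turnaround − burst: A=0, B=13, C=15, D=25
Total waiting = 0 + 13 + 15 + 25 = 53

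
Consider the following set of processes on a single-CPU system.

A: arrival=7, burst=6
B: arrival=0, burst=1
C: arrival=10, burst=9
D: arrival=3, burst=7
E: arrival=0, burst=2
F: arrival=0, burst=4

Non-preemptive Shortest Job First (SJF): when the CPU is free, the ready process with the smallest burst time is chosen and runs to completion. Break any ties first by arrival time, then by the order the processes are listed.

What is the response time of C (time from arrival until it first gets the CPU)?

10

Timeline: | B 0-1 | E 1-3 | F 3-7 | A 7-13 | D 13-20 | C 20-29 |
Completion: A=13  B=1  C=29  D=20  E=3  F=7
Turnaround (C−A): A=6  B=1  C=19  D=17  E=3  F=7
Response(C) = first start − arrival = 20 − 10 = 10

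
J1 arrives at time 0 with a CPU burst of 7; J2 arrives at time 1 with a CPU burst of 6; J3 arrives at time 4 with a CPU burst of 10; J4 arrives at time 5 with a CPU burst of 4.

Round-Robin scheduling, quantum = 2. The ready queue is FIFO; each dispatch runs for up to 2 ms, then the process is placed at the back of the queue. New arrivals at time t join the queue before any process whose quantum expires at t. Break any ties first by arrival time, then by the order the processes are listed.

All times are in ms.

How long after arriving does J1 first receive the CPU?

Schedule: | J1 0-2 | J2 2-4 | J1 4-6 | J3 6-8 | J2 8-10 | J4 10-12 | J1 12-14 | J3 14-16 | J2 16-18 | J4 18-20 | J1 20-21 | J3 21-27 |
Completion: J1=21  J2=18  J3=27  J4=20
Response(J1) = first start − arrival = 0 − 0 = 0

0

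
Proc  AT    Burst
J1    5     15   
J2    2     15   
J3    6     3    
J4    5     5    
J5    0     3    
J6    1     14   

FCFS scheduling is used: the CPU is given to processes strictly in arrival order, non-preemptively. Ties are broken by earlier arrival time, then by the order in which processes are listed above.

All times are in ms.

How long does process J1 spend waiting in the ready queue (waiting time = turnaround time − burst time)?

Gantt: | J5 0-3 | J6 3-17 | J2 17-32 | J1 32-47 | J4 47-52 | J3 52-55 |
Completion: J1=47  J2=32  J3=55  J4=52  J5=3  J6=17
Waiting(J1) = turnaround − burst = 42 − 15 = 27

27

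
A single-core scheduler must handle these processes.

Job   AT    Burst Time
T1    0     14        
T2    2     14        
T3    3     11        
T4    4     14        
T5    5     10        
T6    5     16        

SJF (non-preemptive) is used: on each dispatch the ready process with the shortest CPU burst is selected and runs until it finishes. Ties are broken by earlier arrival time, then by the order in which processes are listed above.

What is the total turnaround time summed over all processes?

245

Gantt: | T1 0-14 | T5 14-24 | T3 24-35 | T2 35-49 | T4 49-63 | T6 63-79 |
Completion: T1=14  T2=49  T3=35  T4=63  T5=24  T6=79
Turnaround (C−A): T1=14  T2=47  T3=32  T4=59  T5=19  T6=74
Turnaround = completion − arrival: T1=14, T2=47, T3=32, T4=59, T5=19, T6=74
Total turnaround = 14 + 47 + 32 + 59 + 19 + 74 = 245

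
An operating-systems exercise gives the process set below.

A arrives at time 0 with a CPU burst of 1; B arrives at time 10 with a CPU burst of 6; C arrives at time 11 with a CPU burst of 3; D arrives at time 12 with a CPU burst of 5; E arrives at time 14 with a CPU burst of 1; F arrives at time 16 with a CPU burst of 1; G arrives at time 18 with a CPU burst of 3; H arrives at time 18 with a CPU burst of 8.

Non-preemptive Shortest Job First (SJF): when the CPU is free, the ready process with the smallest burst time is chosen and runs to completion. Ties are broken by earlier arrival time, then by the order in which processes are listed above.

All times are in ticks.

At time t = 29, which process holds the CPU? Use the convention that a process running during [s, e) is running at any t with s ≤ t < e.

Timeline: | A 0-1 | idle 1-10 | B 10-16 | E 16-17 | F 17-18 | C 18-21 | G 21-24 | D 24-29 | H 29-37 |
Completion: A=1  B=16  C=21  D=29  E=17  F=18  G=24  H=37
Turnaround (C−A): A=1  B=6  C=10  D=17  E=3  F=2  G=6  H=19

H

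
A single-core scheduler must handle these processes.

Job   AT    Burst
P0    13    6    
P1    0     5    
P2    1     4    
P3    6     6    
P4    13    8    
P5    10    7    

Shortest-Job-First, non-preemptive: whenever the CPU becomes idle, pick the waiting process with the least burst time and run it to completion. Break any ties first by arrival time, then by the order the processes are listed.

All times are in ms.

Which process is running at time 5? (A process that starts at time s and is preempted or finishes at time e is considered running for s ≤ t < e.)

Gantt: | P1 0-5 | P2 5-9 | P3 9-15 | P0 15-21 | P5 21-28 | P4 28-36 |
Completion: P0=21  P1=5  P2=9  P3=15  P4=36  P5=28

P2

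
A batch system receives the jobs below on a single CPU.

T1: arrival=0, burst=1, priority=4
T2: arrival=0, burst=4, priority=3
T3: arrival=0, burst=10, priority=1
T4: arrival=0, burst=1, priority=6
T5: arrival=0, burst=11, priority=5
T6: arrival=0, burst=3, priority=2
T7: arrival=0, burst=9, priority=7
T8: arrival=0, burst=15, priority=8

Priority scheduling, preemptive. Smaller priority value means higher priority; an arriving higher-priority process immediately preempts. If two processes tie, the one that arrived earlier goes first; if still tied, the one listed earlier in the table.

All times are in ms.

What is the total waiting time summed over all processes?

156

Timeline: | T3 0-10 | T6 10-13 | T2 13-17 | T1 17-18 | T5 18-29 | T4 29-30 | T7 30-39 | T8 39-54 |
Completion: T1=18  T2=17  T3=10  T4=30  T5=29  T6=13  T7=39  T8=54
Turnaround (C−A): T1=18  T2=17  T3=10  T4=30  T5=29  T6=13  T7=39  T8=54
Waiting = turnaround − burst: T1=17, T2=13, T3=0, T4=29, T5=18, T6=10, T7=30, T8=39
Total waiting = 17 + 13 + 0 + 29 + 18 + 10 + 30 + 39 = 156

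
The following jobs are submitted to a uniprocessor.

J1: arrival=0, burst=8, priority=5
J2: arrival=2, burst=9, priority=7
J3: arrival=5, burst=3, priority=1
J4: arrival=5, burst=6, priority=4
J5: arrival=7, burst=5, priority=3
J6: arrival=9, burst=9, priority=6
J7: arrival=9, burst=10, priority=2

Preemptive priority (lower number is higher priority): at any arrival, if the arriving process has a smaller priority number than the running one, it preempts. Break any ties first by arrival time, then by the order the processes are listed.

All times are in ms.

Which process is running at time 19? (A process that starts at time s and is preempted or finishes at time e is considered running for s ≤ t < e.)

Schedule: | J1 0-5 | J3 5-8 | J5 8-9 | J7 9-19 | J5 19-23 | J4 23-29 | J1 29-32 | J6 32-41 | J2 41-50 |
Completion: J1=32  J2=50  J3=8  J4=29  J5=23  J6=41  J7=19
Turnaround (C−A): J1=32  J2=48  J3=3  J4=24  J5=16  J6=32  J7=10

J5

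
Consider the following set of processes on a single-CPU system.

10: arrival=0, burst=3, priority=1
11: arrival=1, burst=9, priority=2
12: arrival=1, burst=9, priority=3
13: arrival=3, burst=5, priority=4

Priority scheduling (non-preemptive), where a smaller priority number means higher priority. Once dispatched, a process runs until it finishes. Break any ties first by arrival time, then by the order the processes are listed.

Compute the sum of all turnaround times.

57

Schedule: | 10 0-3 | 11 3-12 | 12 12-21 | 13 21-26 |
Completion: 10=3  11=12  12=21  13=26
Turnaround (C−A): 10=3  11=11  12=20  13=23
Turnaround = completion − arrival: 10=3, 11=11, 12=20, 13=23
Total turnaround = 3 + 11 + 20 + 23 = 57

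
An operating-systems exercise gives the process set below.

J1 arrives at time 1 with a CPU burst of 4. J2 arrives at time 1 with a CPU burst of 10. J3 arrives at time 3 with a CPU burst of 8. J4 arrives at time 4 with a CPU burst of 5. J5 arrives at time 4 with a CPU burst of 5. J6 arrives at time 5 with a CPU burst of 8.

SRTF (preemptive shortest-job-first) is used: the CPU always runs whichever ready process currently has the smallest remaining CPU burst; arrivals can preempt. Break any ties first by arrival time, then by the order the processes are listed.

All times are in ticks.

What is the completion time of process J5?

Timeline: | idle 0-1 | J1 1-5 | J4 5-10 | J5 10-15 | J3 15-23 | J6 23-31 | J2 31-41 |
Completion: J1=5  J2=41  J3=23  J4=10  J5=15  J6=31

15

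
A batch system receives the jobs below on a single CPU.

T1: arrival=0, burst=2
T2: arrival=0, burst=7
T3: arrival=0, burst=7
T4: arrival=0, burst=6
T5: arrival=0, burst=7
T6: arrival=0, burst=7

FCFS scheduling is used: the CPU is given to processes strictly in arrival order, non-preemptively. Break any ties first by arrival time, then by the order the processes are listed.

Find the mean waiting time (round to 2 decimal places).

13.00

Timeline: | T1 0-2 | T2 2-9 | T3 9-16 | T4 16-22 | T5 22-29 | T6 29-36 |
Completion: T1=2  T2=9  T3=16  T4=22  T5=29  T6=36
Waiting times: T1=0, T2=2, T3=9, T4=16, T5=22, T6=29
Average waiting = (0+2+9+16+22+29) / 6 = 78/6 = 13.00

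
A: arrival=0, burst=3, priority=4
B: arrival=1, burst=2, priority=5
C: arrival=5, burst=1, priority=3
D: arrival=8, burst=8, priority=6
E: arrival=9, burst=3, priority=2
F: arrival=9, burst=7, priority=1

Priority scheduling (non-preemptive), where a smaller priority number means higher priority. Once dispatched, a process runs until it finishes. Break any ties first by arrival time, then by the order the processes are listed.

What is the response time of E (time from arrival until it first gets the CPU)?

14

Gantt: | A 0-3 | B 3-5 | C 5-6 | idle 6-8 | D 8-16 | F 16-23 | E 23-26 |
Completion: A=3  B=5  C=6  D=16  E=26  F=23
Response(E) = first start − arrival = 23 − 9 = 14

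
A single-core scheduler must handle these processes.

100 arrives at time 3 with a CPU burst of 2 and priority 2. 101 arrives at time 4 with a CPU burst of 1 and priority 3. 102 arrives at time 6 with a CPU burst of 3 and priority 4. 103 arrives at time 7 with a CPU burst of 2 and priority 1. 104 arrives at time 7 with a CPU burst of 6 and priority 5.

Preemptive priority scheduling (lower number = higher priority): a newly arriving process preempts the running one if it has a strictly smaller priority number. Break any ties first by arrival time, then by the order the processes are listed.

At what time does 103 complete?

Schedule: | idle 0-3 | 100 3-5 | 101 5-6 | 102 6-7 | 103 7-9 | 102 9-11 | 104 11-17 |
Completion: 100=5  101=6  102=11  103=9  104=17

9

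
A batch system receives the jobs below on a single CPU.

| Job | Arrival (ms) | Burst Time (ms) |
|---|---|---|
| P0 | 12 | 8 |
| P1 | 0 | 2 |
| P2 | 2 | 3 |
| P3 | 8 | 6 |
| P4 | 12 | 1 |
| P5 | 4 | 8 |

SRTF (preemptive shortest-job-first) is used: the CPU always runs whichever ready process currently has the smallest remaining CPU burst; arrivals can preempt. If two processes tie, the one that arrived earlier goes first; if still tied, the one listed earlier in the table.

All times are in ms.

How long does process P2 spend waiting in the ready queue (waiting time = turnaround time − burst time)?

Timeline: | P1 0-2 | P2 2-5 | P5 5-13 | P4 13-14 | P3 14-20 | P0 20-28 |
Completion: P0=28  P1=2  P2=5  P3=20  P4=14  P5=13
Waiting(P2) = turnaround − burst = 3 − 3 = 0

0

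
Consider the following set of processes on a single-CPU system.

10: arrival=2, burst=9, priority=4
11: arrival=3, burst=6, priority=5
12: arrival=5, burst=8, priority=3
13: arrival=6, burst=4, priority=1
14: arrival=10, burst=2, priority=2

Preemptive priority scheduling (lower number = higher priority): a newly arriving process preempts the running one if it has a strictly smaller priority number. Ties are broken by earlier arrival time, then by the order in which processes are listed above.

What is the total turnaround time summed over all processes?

71

Timeline: | idle 0-2 | 10 2-5 | 12 5-6 | 13 6-10 | 14 10-12 | 12 12-19 | 10 19-25 | 11 25-31 |
Completion: 10=25  11=31  12=19  13=10  14=12
Turnaround (C−A): 10=23  11=28  12=14  13=4  14=2
Turnaround = completion − arrival: 10=23, 11=28, 12=14, 13=4, 14=2
Total turnaround = 23 + 28 + 14 + 4 + 2 = 71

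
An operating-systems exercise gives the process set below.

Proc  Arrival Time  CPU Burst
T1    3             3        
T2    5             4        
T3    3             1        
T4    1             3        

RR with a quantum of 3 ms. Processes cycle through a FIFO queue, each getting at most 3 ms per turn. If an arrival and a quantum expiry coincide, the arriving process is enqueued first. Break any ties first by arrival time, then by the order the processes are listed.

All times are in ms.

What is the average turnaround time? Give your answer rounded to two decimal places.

Schedule: | idle 0-1 | T4 1-4 | T1 4-7 | T3 7-8 | T2 8-12 |
Completion: T1=7  T2=12  T3=8  T4=4
Turnaround (C−A): T1=4  T2=7  T3=5  T4=3
Turnaround times: T1=4, T2=7, T3=5, T4=3
Average turnaround = (4+7+5+3) / 4 = 19/4 = 4.75

4.75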